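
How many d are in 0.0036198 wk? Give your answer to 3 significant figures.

1 wk = 7.00000 d.
0.0036198 × 7.00000 ≈ 0.0253 d.

0.0253 days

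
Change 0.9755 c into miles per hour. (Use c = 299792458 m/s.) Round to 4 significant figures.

6.542e+8 mph

1 c = 6.70617e+8 mph.
So 0.9755 × 6.70617e+8 ≈ 6.542e+8 mph.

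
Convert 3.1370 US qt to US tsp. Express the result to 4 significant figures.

602.3 US teaspoons

1 US quart = 192.000 US tsp.
3.1370 × 192.000 ≈ 602.3 US tsp.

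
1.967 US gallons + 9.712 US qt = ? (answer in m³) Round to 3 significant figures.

0.0166 m³

1.967 US gal = 0.00744590 m³ and 9.712 US qt = 0.00919098 m³.
0.00744590 + 0.00919098 ≈ 0.0166 m³.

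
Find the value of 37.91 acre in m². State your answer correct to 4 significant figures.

1 acre = 4046.86 m².
Then 37.91 × 4046.86 ≈ 153400 m².

153400 m²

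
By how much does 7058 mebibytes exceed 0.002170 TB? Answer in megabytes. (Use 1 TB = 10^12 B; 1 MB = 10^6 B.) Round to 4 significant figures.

5231 MB

7058 MiB = 7400.85 MB and 0.002170 TB = 2170.00 MB.
7400.85 − 2170.00 ≈ 5231 MB.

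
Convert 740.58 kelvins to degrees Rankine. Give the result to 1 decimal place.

1333.0 °R

°R = K × 9/5.
Applying the formula gives 1333.0 °R.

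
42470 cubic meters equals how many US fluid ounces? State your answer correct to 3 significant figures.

1 cubic meter = 33814.0 US fl oz.
Thus 42470 × 33814.0 ≈ 1.44e+9 US fl oz.

1.44e+9 US fl oz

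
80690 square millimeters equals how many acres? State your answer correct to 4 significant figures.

1.994 × 10^-5 acre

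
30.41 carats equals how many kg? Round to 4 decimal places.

1 ct = 0.000200000 kg.
Thus 30.41 × 0.000200000 ≈ 0.0061 kg.

0.0061 kilograms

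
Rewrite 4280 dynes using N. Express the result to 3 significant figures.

1 dyne = 1.00000 × 10^-5 N.
Then 4280 × 1.00000 × 10^-5 ≈ 0.0428 N.

0.0428 N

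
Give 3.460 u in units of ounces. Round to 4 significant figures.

2.027 × 10^-25 oz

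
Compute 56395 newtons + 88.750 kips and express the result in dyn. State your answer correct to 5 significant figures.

56395 N = 5.639500 × 10^9 dyn and 88.750 kip = 3.947797 × 10^10 dyn.
5.639500 × 10^9 + 3.947797 × 10^10 ≈ 4.5117 × 10^10 dyn.

4.5117 × 10^10 dynes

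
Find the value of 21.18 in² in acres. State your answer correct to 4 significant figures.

3.377 × 10^-6 acres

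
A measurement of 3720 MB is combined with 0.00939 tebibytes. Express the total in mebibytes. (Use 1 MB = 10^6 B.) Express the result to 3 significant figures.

3720 MB = 3547.67 MiB and 0.00939 TiB = 9846.13 MiB.
3547.67 + 9846.13 ≈ 13400 MiB.

13400 MiB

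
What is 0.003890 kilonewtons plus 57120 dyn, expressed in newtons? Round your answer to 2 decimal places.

0.003890 kN = 3.89000 N and 57120 dyn = 0.571200 N.
3.89000 + 0.571200 ≈ 4.46 N.

4.46 N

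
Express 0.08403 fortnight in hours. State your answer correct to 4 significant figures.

1 fortnight = 336.000 h.
So 0.08403 × 336.000 ≈ 28.23 h.

28.23 h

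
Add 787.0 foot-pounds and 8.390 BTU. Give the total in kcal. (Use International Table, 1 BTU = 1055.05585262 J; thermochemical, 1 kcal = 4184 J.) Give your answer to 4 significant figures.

2.371 kilocalories

787.0 ft·lbf = 0.255026 kcal and 8.390 BTU = 2.11566 kcal.
0.255026 + 2.11566 ≈ 2.371 kcal.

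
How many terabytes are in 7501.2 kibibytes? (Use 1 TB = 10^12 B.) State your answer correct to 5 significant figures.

7.6812e-6 TB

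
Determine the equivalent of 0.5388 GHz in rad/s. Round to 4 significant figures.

1 GHz = 6.28319e+9 radians per second.
Then 0.5388 × 6.28319e+9 ≈ 3.385e+9 rad/s.

3.385e+9 radians per second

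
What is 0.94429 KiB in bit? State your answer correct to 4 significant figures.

7736 bits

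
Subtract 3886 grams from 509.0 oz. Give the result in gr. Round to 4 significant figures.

162700 grains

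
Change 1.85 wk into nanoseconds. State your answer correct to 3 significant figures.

1.12e+15 nanoseconds

1 week = 6.04800e+14 ns.
Then 1.85 × 6.04800e+14 ≈ 1.12e+15 ns.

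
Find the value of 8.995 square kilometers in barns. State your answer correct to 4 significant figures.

1 km² = 1.00000 × 10^34 barn.
So 8.995 × 1.00000 × 10^34 ≈ 8.995 × 10^34 barn.

8.995 × 10^34 barns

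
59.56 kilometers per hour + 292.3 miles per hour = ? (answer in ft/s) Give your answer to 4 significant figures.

483.0 feet per second

59.56 km/h = 54.2797 ft/s and 292.3 mph = 428.707 ft/s.
54.2797 + 428.707 ≈ 483.0 ft/s.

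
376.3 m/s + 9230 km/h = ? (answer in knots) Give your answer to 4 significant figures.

376.3 m/s = 731.469 kn and 9230 km/h = 4983.80 kn.
731.469 + 4983.80 ≈ 5715 kn.

5715 kn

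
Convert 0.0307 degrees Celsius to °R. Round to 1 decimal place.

°R = (°C + 273.15) × 9/5.
Applying the formula gives 491.7 °R.

491.7 degrees Rankine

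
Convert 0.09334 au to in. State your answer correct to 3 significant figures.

5.50 × 10^11 in

1 astronomical unit = 5.88968 × 10^12 in.
So 0.09334 × 5.88968 × 10^12 ≈ 5.50 × 10^11 in.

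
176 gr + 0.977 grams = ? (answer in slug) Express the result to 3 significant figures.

0.000848 slug

176 gr = 0.000781464 slug and 0.977 g = 6.69458e-5 slug.
0.000781464 + 6.69458e-5 ≈ 0.000848 slug.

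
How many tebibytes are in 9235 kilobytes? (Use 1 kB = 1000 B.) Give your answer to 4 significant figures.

1 kilobyte = 9.09495 × 10^-10 TiB.
9235 × 9.09495 × 10^-10 ≈ 8.399 × 10^-6 TiB.

8.399 × 10^-6 tebibytes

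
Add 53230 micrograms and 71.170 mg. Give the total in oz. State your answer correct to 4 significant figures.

0.004388 ounces

53230 μg = 0.00187763 oz and 71.170 mg = 0.00251045 oz.
0.00187763 + 0.00251045 ≈ 0.004388 oz.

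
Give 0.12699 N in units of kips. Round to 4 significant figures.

2.855e-5 kips

1 N = 0.000224809 kip.
Then 0.12699 × 0.000224809 ≈ 2.855e-5 kip.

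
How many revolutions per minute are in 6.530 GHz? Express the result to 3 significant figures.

1 GHz = 6.00000e+10 revolutions per minute.
Thus 6.530 × 6.00000e+10 ≈ 3.92e+11 rpm.

3.92e+11 rpm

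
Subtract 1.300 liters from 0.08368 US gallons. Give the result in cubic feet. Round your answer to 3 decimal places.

0.08368 US gal = 0.0111864 ft³ and 1.300 L = 0.0459091 ft³.
0.0111864 − 0.0459091 ≈ -0.035 ft³.

-0.035 cubic feet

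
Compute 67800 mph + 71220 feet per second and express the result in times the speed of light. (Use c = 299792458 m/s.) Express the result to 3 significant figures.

0.000174 c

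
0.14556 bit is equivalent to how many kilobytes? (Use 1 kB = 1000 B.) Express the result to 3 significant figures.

1.82e-5 kilobytes

1 bit = 0.000125000 kB.
Then 0.14556 × 0.000125000 ≈ 1.82e-5 kB.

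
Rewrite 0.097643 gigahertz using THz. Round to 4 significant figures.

1 gigahertz = 0.00100000 THz.
Then 0.097643 × 0.00100000 ≈ 9.764 × 10^-5 THz.

9.764 × 10^-5 THz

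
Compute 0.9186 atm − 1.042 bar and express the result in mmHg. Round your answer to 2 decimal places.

0.9186 atm = 698.136 mmHg and 1.042 bar = 781.564 mmHg.
698.136 − 781.564 ≈ -83.43 mmHg.

-83.43 mmHg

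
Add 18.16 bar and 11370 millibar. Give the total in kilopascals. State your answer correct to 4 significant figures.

2953 kPa

18.16 bar = 1816.00 kPa and 11370 mbar = 1137.00 kPa.
1816.00 + 1137.00 ≈ 2953 kPa.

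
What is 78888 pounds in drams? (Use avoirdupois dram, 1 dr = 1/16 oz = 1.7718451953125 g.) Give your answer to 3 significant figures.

2.02 × 10^7 drams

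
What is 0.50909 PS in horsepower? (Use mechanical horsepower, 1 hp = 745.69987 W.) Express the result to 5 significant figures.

0.50213 horsepower

1 PS = 0.986320 hp.
So 0.50909 × 0.986320 ≈ 0.50213 hp.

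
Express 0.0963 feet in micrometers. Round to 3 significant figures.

29400 μm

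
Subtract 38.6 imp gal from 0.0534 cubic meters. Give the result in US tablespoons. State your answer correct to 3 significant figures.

-8260 US tbsp

0.0534 m³ = 3611.34 US tbsp and 38.6 imp gal = 11867.3 US tbsp.
3611.34 − 11867.3 ≈ -8260 US tbsp.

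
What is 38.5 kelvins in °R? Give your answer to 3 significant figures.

°R = K × 9/5.
Applying the formula gives 69.3 °R.

69.3 °R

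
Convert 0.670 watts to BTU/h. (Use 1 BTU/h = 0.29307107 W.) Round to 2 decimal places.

2.29 BTU per hour

1 watt = 3.41214 BTU per hour.
0.670 × 3.41214 ≈ 2.29 BTU/h.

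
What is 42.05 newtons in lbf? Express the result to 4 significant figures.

9.453 lbf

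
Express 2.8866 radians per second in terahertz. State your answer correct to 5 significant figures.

1 rad/s = 1.59155e-13 THz.
Then 2.8866 × 1.59155e-13 ≈ 4.5942e-13 THz.

4.5942e-13 terahertz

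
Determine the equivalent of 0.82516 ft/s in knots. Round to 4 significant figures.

0.4889 kn

1 ft/s = 0.592484 kn.
Then 0.82516 × 0.592484 ≈ 0.4889 kn.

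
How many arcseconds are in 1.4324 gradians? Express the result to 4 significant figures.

1 grad = 3240.00 arcseconds.
1.4324 × 3240.00 ≈ 4641 arcsec.

4641 arcsec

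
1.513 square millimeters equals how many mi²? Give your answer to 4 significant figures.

5.842e-13 square miles

1 mm² = 3.86102e-13 square miles.
Then 1.513 × 3.86102e-13 ≈ 5.842e-13 mi².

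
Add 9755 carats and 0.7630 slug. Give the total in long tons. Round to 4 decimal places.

9755 ct = 0.00192019 long ton and 0.7630 slug = 0.0109593 long ton.
0.00192019 + 0.0109593 ≈ 0.0129 long ton.

0.0129 long tons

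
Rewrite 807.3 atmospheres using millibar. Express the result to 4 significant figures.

818000 mbar

1 atmosphere = 1013.25 millibar.
807.3 × 1013.25 ≈ 818000 mbar.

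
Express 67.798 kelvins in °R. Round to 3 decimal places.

°R = K × 9/5.
Applying the formula gives 122.036 °R.

122.036 °R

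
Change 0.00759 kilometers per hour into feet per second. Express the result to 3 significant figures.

0.00692 ft/s

1 kilometer per hour = 0.911344 ft/s.
Thus 0.00759 × 0.911344 ≈ 0.00692 ft/s.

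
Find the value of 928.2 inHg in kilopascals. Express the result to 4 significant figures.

3143 kPa

1 inch of mercury = 3.38639 kilopascals.
So 928.2 × 3.38639 ≈ 3143 kPa.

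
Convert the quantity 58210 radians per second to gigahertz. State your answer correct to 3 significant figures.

9.26e-6 gigahertz

1 radian per second = 1.59155e-10 GHz.
58210 × 1.59155e-10 ≈ 9.26e-6 GHz.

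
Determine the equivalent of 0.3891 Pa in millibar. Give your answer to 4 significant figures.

0.003891 mbar

1 Pa = 0.0100000 mbar.
Then 0.3891 × 0.0100000 ≈ 0.003891 mbar.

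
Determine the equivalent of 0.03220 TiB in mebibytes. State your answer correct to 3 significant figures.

1 tebibyte = 1.04858e+6 mebibytes.
0.03220 × 1.04858e+6 ≈ 33800 MiB.

33800 MiB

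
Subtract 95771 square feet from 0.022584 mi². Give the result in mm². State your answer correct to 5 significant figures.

4.9595 × 10^10 mm²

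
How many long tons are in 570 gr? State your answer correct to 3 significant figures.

1 grain = 6.37755 × 10^-8 long tons.
570 × 6.37755 × 10^-8 ≈ 3.64 × 10^-5 long ton.

3.64 × 10^-5 long ton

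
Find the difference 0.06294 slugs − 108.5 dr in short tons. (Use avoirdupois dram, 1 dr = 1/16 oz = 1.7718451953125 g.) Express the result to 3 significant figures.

0.000801 short tons

0.06294 slug = 0.00101252 short ton and 108.5 dr = 0.000211914 short ton.
0.00101252 − 0.000211914 ≈ 0.000801 short ton.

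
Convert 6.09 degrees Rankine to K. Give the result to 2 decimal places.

°R = K × 9/5.
Applying the formula gives 3.38 K.

3.38 K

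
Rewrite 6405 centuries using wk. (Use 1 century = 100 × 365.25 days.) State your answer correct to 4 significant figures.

3.342e+7 wk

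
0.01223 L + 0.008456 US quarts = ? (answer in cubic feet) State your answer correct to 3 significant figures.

0.01223 L = 0.000431898 ft³ and 0.008456 US qt = 0.000282601 ft³.
0.000431898 + 0.000282601 ≈ 0.000714 ft³.

0.000714 ft³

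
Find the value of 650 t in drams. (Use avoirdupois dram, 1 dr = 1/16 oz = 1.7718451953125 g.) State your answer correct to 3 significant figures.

3.67 × 10^8 drams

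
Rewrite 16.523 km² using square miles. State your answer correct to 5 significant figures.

1 km² = 0.386102 square miles.
Thus 16.523 × 0.386102 ≈ 6.3796 mi².

6.3796 mi²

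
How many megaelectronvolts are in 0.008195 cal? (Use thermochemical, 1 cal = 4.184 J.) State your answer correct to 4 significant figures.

2.140 × 10^11 MeV

1 calorie = 2.61145 × 10^13 MeV.
Thus 0.008195 × 2.61145 × 10^13 ≈ 2.140 × 10^11 MeV.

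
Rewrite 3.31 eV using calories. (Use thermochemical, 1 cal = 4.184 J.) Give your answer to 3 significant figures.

1 electronvolt = 3.82929 × 10^-20 calories.
3.31 × 3.82929 × 10^-20 ≈ 1.27 × 10^-19 cal.

1.27 × 10^-19 calories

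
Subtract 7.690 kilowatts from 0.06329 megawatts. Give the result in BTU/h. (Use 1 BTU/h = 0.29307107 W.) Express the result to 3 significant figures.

0.06329 MW = 215954 BTU/h and 7.690 kW = 26239.4 BTU/h.
215954 − 26239.4 ≈ 190000 BTU/h.

190000 BTU/h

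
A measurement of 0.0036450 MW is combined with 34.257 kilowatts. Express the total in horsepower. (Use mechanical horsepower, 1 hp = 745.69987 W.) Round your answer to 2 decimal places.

50.83 horsepower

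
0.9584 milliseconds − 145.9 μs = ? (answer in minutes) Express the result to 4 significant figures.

1.354 × 10^-5 minutes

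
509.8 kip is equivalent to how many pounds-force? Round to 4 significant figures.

509800 lbf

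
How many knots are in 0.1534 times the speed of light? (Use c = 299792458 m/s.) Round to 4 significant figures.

8.939 × 10^7 kn

1 speed of light = 5.82750 × 10^8 kn.
Then 0.1534 × 5.82750 × 10^8 ≈ 8.939 × 10^7 kn.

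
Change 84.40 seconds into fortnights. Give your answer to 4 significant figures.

6.978 × 10^-5 fortnights

1 second = 8.26720 × 10^-7 fortnight.
84.40 × 8.26720 × 10^-7 ≈ 6.978 × 10^-5 fortnight.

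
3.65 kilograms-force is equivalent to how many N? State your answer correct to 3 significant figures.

35.8 N

1 kgf = 9.80665 N.
Thus 3.65 × 9.80665 ≈ 35.8 N.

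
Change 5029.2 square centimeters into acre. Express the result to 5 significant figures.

1 square centimeter = 2.47105e-8 acre.
5029.2 × 2.47105e-8 ≈ 0.00012427 acre.

0.00012427 acre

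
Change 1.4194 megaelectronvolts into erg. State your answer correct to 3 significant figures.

1 MeV = 1.60218e-6 erg.
So 1.4194 × 1.60218e-6 ≈ 2.27e-6 erg.

2.27e-6 erg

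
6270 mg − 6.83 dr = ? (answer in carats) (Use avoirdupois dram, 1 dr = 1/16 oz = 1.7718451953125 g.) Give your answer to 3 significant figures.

-29.2 ct

6270 mg = 31.3500 ct and 6.83 dr = 60.5085 ct.
31.3500 − 60.5085 ≈ -29.2 ct.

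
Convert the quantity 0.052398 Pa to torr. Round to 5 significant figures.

1 pascal = 0.00750062 torr.
Then 0.052398 × 0.00750062 ≈ 0.00039302 torr.

0.00039302 torr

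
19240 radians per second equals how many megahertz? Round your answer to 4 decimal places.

1 rad/s = 1.59155 × 10^-7 MHz.
19240 × 1.59155 × 10^-7 ≈ 0.0031 MHz.

0.0031 MHz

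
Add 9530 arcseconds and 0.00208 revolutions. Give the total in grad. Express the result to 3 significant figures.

9530 arcsec = 2.94136 grad and 0.00208 rev = 0.832000 grad.
2.94136 + 0.832000 ≈ 3.77 grad.

3.77 gradians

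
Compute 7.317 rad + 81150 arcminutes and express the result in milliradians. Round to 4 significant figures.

30920 mrad

7.317 rad = 7317.00 mrad and 81150 arcmin = 23605.6 mrad.
7317.00 + 23605.6 ≈ 30920 mrad.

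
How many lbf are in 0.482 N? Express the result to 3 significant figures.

1 N = 0.224809 pounds-force.
Thus 0.482 × 0.224809 ≈ 0.108 lbf.

0.108 pounds-force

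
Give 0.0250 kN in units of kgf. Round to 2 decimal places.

1 kilonewton = 101.972 kgf.
0.0250 × 101.972 ≈ 2.55 kgf.

2.55 kilograms-force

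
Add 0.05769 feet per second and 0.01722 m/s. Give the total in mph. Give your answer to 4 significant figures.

0.07785 mph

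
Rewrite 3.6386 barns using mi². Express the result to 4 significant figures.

1.405 × 10^-34 mi²

1 barn = 3.86102 × 10^-35 square miles.
3.6386 × 3.86102 × 10^-35 ≈ 1.405 × 10^-34 mi².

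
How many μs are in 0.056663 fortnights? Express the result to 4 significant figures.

6.854e+10 microseconds

1 fortnight = 1.20960e+12 μs.
Then 0.056663 × 1.20960e+12 ≈ 6.854e+10 μs.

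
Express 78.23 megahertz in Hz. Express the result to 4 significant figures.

7.823 × 10^7 hertz

1 MHz = 1.00000 × 10^6 Hz.
Then 78.23 × 1.00000 × 10^6 ≈ 7.823 × 10^7 Hz.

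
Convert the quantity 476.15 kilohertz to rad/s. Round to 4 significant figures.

2.992 × 10^6 rad/s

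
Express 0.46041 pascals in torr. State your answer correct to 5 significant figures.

1 pascal = 0.00750062 torr.
Thus 0.46041 × 0.00750062 ≈ 0.0034534 torr.

0.0034534 torr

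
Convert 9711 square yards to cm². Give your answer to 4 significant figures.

8.120 × 10^7 cm²

1 square yard = 8361.27 square centimeters.
Then 9711 × 8361.27 ≈ 8.120 × 10^7 cm².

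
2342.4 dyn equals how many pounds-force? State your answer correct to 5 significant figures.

0.0052659 pounds-force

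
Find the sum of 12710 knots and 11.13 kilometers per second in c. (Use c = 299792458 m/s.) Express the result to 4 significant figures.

5.894e-5 c

12710 kn = 2.18104e-5 c and 11.13 km/s = 3.71257e-5 c.
2.18104e-5 + 3.71257e-5 ≈ 5.894e-5 c.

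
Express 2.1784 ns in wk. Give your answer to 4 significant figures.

3.602 × 10^-15 wk

1 nanosecond = 1.65344 × 10^-15 weeks.
2.1784 × 1.65344 × 10^-15 ≈ 3.602 × 10^-15 wk.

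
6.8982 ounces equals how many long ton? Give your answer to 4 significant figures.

0.0001925 long tons

1 oz = 2.79018e-5 long ton.
Thus 6.8982 × 2.79018e-5 ≈ 0.0001925 long ton.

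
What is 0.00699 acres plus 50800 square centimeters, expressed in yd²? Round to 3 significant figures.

39.9 yd²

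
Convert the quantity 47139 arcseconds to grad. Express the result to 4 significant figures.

14.55 grad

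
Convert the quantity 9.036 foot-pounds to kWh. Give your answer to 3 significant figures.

3.40 × 10^-6 kWh

1 ft·lbf = 3.76616 × 10^-7 kWh.
So 9.036 × 3.76616 × 10^-7 ≈ 3.40 × 10^-6 kWh.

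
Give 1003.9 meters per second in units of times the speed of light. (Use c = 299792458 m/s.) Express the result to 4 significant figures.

3.349e-6 c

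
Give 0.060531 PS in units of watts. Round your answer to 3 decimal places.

1 PS = 735.499 watts.
Thus 0.060531 × 735.499 ≈ 44.520 W.

44.520 W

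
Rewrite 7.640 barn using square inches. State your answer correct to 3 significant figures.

1.18e-24 square inches

1 barn = 1.55000e-25 in².
Thus 7.640 × 1.55000e-25 ≈ 1.18e-24 in².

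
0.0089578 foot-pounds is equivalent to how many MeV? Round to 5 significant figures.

1 foot-pound = 8.46235 × 10^12 MeV.
0.0089578 × 8.46235 × 10^12 ≈ 7.5804 × 10^10 MeV.

7.5804 × 10^10 megaelectronvolts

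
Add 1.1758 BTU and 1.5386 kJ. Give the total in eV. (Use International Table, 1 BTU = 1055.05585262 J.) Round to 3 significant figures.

1.73e+22 eV

1.1758 BTU = 7.74281e+21 eV and 1.5386 kJ = 9.60319e+21 eV.
7.74281e+21 + 9.60319e+21 ≈ 1.73e+22 eV.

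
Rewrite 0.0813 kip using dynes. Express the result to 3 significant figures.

1 kip = 4.44822e+8 dynes.
Thus 0.0813 × 4.44822e+8 ≈ 3.62e+7 dyn.

3.62e+7 dyn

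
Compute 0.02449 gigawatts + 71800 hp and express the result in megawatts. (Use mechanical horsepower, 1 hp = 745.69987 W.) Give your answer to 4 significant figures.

78.03 megawatts

0.02449 GW = 24.4900 MW and 71800 hp = 53.5413 MW.
24.4900 + 53.5413 ≈ 78.03 MW.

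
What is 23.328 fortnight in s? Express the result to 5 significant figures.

2.8218 × 10^7 s

1 fortnight = 1.20960 × 10^6 s.
So 23.328 × 1.20960 × 10^6 ≈ 2.8218 × 10^7 s.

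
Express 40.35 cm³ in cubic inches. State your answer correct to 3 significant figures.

2.46 cubic inches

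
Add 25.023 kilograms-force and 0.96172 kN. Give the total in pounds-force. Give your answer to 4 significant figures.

271.4 lbf

25.023 kgf = 55.1663 lbf and 0.96172 kN = 216.203 lbf.
55.1663 + 216.203 ≈ 271.4 lbf.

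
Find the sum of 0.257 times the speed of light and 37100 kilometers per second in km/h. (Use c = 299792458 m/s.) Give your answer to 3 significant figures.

0.257 c = 2.77368e+8 km/h and 37100 km/s = 1.33560e+8 km/h.
2.77368e+8 + 1.33560e+8 ≈ 4.11e+8 km/h.

4.11e+8 km/h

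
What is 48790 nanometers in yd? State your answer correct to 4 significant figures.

5.336e-5 yd

1 nanometer = 1.09361e-9 yards.
Then 48790 × 1.09361e-9 ≈ 5.336e-5 yd.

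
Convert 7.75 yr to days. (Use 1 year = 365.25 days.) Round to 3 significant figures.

2830 days

1 year = 365.250 days.
7.75 × 365.250 ≈ 2830 d.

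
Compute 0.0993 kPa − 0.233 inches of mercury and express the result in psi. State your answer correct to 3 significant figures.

0.0993 kPa = 0.0144022 psi and 0.233 inHg = 0.114439 psi.
0.0144022 − 0.114439 ≈ -0.100 psi.

-0.100 psi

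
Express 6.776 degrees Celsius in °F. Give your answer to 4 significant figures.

°C = (°F − 32) × 5/9.
Applying the formula gives 44.20 °F.

44.20 °F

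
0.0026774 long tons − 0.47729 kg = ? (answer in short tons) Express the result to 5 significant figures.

0.0026774 long ton = 0.00299869 short ton and 0.47729 kg = 0.000526122 short ton.
0.00299869 − 0.000526122 ≈ 0.0024726 short ton.

0.0024726 short ton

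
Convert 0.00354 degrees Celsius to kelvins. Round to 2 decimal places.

273.15 kelvins

K = °C + 273.15.
Applying the formula gives 273.15 K.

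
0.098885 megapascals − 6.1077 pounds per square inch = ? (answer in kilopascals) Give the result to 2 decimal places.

0.098885 MPa = 98.8850 kPa and 6.1077 psi = 42.1111 kPa.
98.8850 − 42.1111 ≈ 56.77 kPa.

56.77 kilopascals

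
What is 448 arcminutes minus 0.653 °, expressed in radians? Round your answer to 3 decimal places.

448 arcmin = 0.130318 rad and 0.653 ° = 0.0113970 rad.
0.130318 − 0.0113970 ≈ 0.119 rad.

0.119 radians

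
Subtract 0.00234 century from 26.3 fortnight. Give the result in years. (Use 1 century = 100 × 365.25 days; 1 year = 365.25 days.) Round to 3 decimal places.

26.3 fortnight = 1.00808 yr and 0.00234 century = 0.234000 yr.
1.00808 − 0.234000 ≈ 0.774 yr.

0.774 years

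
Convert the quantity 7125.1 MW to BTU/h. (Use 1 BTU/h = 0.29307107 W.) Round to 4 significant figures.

1 MW = 3.41214 × 10^6 BTU/h.
Then 7125.1 × 3.41214 × 10^6 ≈ 2.431 × 10^10 BTU/h.

2.431 × 10^10 BTU/h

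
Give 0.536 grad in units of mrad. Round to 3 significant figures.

8.42 mrad

1 grad = 15.7080 mrad.
Then 0.536 × 15.7080 ≈ 8.42 mrad.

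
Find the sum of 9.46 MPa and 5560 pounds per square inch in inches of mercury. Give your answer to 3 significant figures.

9.46 MPa = 2793.54 inHg and 5560 psi = 11320.3 inHg.
2793.54 + 11320.3 ≈ 14100 inHg.

14100 inches of mercury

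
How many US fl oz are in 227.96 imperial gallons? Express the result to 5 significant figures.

35042 US fl oz

1 imperial gallon = 153.722 US fl oz.
Thus 227.96 × 153.722 ≈ 35042 US fl oz.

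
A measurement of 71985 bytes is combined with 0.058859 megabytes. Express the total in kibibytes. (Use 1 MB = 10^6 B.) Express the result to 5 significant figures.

127.78 KiB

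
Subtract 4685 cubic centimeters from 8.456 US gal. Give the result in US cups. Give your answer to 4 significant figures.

115.5 US cup

8.456 US gal = 135.296 US cup and 4685 cm³ = 19.8023 US cup.
135.296 − 19.8023 ≈ 115.5 US cup.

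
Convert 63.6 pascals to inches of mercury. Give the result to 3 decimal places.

1 pascal = 0.000295300 inHg.
Thus 63.6 × 0.000295300 ≈ 0.019 inHg.

0.019 inHg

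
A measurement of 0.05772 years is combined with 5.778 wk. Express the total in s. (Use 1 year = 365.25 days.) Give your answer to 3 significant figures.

5.32 × 10^6 seconds

0.05772 yr = 1.82150 × 10^6 s and 5.778 wk = 3.49453 × 10^6 s.
1.82150 × 10^6 + 3.49453 × 10^6 ≈ 5.32 × 10^6 s.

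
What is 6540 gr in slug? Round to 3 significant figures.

0.0290 slugs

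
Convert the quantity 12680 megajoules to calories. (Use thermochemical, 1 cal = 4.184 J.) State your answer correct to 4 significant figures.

3.031e+9 cal

1 MJ = 239006 cal.
Thus 12680 × 239006 ≈ 3.031e+9 cal.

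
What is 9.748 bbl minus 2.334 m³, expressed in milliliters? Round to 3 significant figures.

9.748 bbl = 1.54981e+6 mL and 2.334 m³ = 2.33400e+6 mL.
1.54981e+6 − 2.33400e+6 ≈ -784000 mL.

-784000 mL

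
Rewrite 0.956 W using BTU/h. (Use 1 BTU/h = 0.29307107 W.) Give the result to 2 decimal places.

1 watt = 3.41214 BTU/h.
Thus 0.956 × 3.41214 ≈ 3.26 BTU/h.

3.26 BTU/h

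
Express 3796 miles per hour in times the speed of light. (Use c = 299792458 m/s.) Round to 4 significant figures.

5.660 × 10^-6 times the speed of light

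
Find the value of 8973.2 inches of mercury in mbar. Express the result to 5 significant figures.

303870 millibar

1 inch of mercury = 33.8639 mbar.
Thus 8973.2 × 33.8639 ≈ 303870 mbar.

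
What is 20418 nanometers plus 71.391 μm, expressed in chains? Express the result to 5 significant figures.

4.5638e-6 chain

20418 nm = 1.01497e-6 chain and 71.391 μm = 3.54882e-6 chain.
1.01497e-6 + 3.54882e-6 ≈ 4.5638e-6 chain.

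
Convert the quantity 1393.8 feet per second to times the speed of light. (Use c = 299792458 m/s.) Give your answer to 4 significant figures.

1.417 × 10^-6 times the speed of light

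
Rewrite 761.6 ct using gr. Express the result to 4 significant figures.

2351 grains

1 carat = 3.08647 gr.
So 761.6 × 3.08647 ≈ 2351 gr.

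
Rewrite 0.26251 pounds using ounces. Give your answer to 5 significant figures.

4.2002 oz

1 lb = 16.0000 oz.
So 0.26251 × 16.0000 ≈ 4.2002 oz.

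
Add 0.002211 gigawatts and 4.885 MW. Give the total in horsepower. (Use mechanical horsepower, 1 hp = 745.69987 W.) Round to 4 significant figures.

9516 hp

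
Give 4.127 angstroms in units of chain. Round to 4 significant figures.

2.052 × 10^-11 chains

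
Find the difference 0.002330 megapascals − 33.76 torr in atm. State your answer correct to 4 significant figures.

0.002330 MPa = 0.0229953 atm and 33.76 torr = 0.0444211 atm.
0.0229953 − 0.0444211 ≈ -0.02143 atm.

-0.02143 atmospheres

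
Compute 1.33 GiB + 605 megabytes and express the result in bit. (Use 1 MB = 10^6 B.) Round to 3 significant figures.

1.33 GiB = 1.14246 × 10^10 bit and 605 MB = 4.84000 × 10^9 bit.
1.14246 × 10^10 + 4.84000 × 10^9 ≈ 1.63 × 10^10 bit.

1.63 × 10^10 bit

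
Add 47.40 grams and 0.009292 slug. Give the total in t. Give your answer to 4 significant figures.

0.0001830 t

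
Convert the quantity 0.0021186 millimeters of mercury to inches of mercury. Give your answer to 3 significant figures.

8.34 × 10^-5 inHg

1 mmHg = 0.0393701 inHg.
Thus 0.0021186 × 0.0393701 ≈ 8.34 × 10^-5 inHg.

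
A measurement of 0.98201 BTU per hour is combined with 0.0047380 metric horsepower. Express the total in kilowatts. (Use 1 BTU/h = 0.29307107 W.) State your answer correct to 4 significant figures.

0.003773 kW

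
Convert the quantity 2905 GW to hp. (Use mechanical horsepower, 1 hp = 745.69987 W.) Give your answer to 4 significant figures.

1 gigawatt = 1.34102e+6 horsepower.
Thus 2905 × 1.34102e+6 ≈ 3.896e+9 hp.

3.896e+9 horsepower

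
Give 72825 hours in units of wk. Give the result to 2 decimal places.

433.48 wk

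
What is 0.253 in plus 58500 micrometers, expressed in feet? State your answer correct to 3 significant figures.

0.213 ft

0.253 in = 0.0210833 ft and 58500 μm = 0.191929 ft.
0.0210833 + 0.191929 ≈ 0.213 ft.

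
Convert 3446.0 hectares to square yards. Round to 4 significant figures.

4.121e+7 yd²

1 hectare = 11959.9 yd².
So 3446.0 × 11959.9 ≈ 4.121e+7 yd².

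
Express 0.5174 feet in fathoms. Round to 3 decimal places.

1 ft = 0.166667 fathom.
Then 0.5174 × 0.166667 ≈ 0.086 fathom.

0.086 fathoms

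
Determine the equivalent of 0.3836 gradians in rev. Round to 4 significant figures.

0.0009590 rev

1 grad = 0.00250000 rev.
0.3836 × 0.00250000 ≈ 0.0009590 rev.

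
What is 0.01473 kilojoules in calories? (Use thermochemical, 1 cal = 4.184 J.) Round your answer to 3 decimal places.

1 kilojoule = 239.006 cal.
Then 0.01473 × 239.006 ≈ 3.521 cal.

3.521 calories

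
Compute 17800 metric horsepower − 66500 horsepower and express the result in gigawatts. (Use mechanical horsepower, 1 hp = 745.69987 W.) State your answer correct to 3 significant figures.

-0.0365 GW

17800 PS = 0.0130919 GW and 66500 hp = 0.0495890 GW.
0.0130919 − 0.0495890 ≈ -0.0365 GW.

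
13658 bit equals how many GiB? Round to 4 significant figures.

1 bit = 1.16415e-10 gibibytes.
Thus 13658 × 1.16415e-10 ≈ 1.590e-6 GiB.

1.590e-6 GiB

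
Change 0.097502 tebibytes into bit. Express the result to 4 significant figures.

8.576 × 10^11 bits

1 tebibyte = 8.79609 × 10^12 bit.
Then 0.097502 × 8.79609 × 10^12 ≈ 8.576 × 10^11 bit.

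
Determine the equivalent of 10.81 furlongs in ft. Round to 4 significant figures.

1 furlong = 660.000 feet.
Thus 10.81 × 660.000 ≈ 7135 ft.

7135 ft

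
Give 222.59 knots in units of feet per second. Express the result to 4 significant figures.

375.7 feet per second

1 knot = 1.68781 ft/s.
Then 222.59 × 1.68781 ≈ 375.7 ft/s.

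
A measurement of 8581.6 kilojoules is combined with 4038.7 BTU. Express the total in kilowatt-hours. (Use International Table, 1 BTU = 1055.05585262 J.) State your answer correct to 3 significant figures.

3.57 kWh

8581.6 kJ = 2.38378 kWh and 4038.7 BTU = 1.18363 kWh.
2.38378 + 1.18363 ≈ 3.57 kWh.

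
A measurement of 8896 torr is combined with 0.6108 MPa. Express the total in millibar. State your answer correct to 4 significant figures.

17970 mbar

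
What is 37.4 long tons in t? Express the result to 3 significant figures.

38.0 metric tons

1 long ton = 1.01605 t.
Thus 37.4 × 1.01605 ≈ 38.0 t.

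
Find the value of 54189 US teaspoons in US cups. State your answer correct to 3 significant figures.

1 US tsp = 0.0208333 US cup.
Then 54189 × 0.0208333 ≈ 1130 US cup.

1130 US cups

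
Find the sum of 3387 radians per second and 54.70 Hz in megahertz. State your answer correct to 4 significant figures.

3387 rad/s = 0.000539058 MHz and 54.70 Hz = 5.47000 × 10^-5 MHz.
0.000539058 + 5.47000 × 10^-5 ≈ 0.0005938 MHz.

0.0005938 MHz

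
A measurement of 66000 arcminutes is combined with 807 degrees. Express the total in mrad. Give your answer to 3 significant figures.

66000 arcmin = 19198.6 mrad and 807 ° = 14084.8 mrad.
19198.6 + 14084.8 ≈ 33300 mrad.

33300 mrad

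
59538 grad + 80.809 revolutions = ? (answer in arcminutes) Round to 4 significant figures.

4.961e+6 arcminutes

59538 grad = 3.21505e+6 arcmin and 80.809 rev = 1.74547e+6 arcmin.
3.21505e+6 + 1.74547e+6 ≈ 4.961e+6 arcmin.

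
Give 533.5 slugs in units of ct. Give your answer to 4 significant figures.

1 slug = 72969.5 ct.
So 533.5 × 72969.5 ≈ 3.893e+7 ct.

3.893e+7 ct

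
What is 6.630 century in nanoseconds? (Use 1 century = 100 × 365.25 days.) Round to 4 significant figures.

1 century = 3.15576 × 10^18 ns.
6.630 × 3.15576 × 10^18 ≈ 2.092 × 10^19 ns.

2.092 × 10^19 ns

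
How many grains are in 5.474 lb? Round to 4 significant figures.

38320 gr

1 lb = 7000.00 gr.
Thus 5.474 × 7000.00 ≈ 38320 gr.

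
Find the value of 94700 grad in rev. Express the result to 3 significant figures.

1 grad = 0.00250000 rev.
94700 × 0.00250000 ≈ 237 rev.

237 revolutions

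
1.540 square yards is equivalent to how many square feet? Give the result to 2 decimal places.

13.86 ft²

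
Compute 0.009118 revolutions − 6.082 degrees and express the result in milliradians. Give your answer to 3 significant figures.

0.009118 rev = 57.2901 mrad and 6.082 ° = 106.151 mrad.
57.2901 − 106.151 ≈ -48.9 mrad.

-48.9 mrad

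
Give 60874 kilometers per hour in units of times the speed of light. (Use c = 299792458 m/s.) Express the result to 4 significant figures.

5.640 × 10^-5 times the speed of light

1 kilometer per hour = 9.26567 × 10^-10 c.
60874 × 9.26567 × 10^-10 ≈ 5.640 × 10^-5 c.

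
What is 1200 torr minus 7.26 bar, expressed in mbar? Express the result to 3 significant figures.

1200 torr = 1599.87 mbar and 7.26 bar = 7260.00 mbar.
1599.87 − 7260.00 ≈ -5660 mbar.

-5660 millibar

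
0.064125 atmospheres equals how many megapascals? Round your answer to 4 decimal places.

1 atm = 0.101325 megapascals.
0.064125 × 0.101325 ≈ 0.0065 MPa.

0.0065 megapascals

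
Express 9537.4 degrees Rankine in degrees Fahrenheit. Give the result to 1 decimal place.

9077.7 °F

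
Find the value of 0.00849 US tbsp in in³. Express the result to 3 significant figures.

1 US tbsp = 0.902344 cubic inches.
So 0.00849 × 0.902344 ≈ 0.00766 in³.

0.00766 in³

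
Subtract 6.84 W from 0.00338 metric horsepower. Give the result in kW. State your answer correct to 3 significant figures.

-0.00435 kilowatts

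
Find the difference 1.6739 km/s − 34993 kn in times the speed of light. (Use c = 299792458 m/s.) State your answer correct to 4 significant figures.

-5.446 × 10^-5 c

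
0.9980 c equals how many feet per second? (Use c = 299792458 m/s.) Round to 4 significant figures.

9.816e+8 ft/s

1 c = 9.83571e+8 ft/s.
Then 0.9980 × 9.83571e+8 ≈ 9.816e+8 ft/s.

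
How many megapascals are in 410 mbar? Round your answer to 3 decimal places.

0.041 MPa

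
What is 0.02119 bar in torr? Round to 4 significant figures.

1 bar = 750.062 torr.
Then 0.02119 × 750.062 ≈ 15.89 torr.

15.89 torr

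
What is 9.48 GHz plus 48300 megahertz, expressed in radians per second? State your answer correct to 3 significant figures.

9.48 GHz = 5.95646 × 10^10 rad/s and 48300 MHz = 3.03478 × 10^11 rad/s.
5.95646 × 10^10 + 3.03478 × 10^11 ≈ 3.63 × 10^11 rad/s.

3.63 × 10^11 rad/s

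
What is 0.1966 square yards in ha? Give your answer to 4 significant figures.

1 square yard = 8.36127 × 10^-5 ha.
So 0.1966 × 8.36127 × 10^-5 ≈ 1.644 × 10^-5 ha.

1.644 × 10^-5 ha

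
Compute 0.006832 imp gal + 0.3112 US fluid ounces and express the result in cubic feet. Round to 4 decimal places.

0.0014 cubic feet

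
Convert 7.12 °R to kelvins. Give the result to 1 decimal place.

4.0 kelvins

°R = K × 9/5.
Applying the formula gives 4.0 K.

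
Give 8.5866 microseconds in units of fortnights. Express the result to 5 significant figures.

7.0987e-12 fortnight

1 microsecond = 8.26720e-13 fortnights.
Then 8.5866 × 8.26720e-13 ≈ 7.0987e-12 fortnight.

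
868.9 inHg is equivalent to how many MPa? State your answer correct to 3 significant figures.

2.94 MPa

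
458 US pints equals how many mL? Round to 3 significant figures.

217000 mL

1 US pint = 473.176 milliliters.
Then 458 × 473.176 ≈ 217000 mL.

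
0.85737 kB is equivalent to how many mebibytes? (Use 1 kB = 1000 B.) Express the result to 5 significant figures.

0.00081765 MiB

1 kB = 0.000953674 MiB.
Thus 0.85737 × 0.000953674 ≈ 0.00081765 MiB.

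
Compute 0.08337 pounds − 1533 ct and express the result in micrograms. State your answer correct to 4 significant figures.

-2.688e+8 μg

0.08337 lb = 3.78160e+7 μg and 1533 ct = 3.06600e+8 μg.
3.78160e+7 − 3.06600e+8 ≈ -2.688e+8 μg.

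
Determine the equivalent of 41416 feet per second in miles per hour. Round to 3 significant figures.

28200 mph

1 ft/s = 0.681818 mph.
Then 41416 × 0.681818 ≈ 28200 mph.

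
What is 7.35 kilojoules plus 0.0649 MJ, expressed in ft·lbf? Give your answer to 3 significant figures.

53300 ft·lbf

7.35 kJ = 5421.08 ft·lbf and 0.0649 MJ = 47867.8 ft·lbf.
5421.08 + 47867.8 ≈ 53300 ft·lbf.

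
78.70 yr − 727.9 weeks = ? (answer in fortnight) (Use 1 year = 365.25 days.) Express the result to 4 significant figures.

78.70 yr = 2053.23 fortnight and 727.9 wk = 363.950 fortnight.
2053.23 − 363.950 ≈ 1689 fortnight.

1689 fortnight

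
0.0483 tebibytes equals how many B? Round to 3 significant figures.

1 TiB = 1.09951e+12 B.
0.0483 × 1.09951e+12 ≈ 5.31e+10 B.

5.31e+10 B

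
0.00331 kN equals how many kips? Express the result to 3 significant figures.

0.000744 kip

1 kN = 0.224809 kips.
So 0.00331 × 0.224809 ≈ 0.000744 kip.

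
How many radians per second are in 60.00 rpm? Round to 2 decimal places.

6.28 radians per second

1 rpm = 0.104720 rad/s.
60.00 × 0.104720 ≈ 6.28 rad/s.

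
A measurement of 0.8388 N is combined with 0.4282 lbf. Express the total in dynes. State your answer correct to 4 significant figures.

274400 dyn

0.8388 N = 83880.0 dyn and 0.4282 lbf = 190473 dyn.
83880.0 + 190473 ≈ 274400 dyn.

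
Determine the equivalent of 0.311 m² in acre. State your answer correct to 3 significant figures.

1 m² = 0.000247105 acre.
0.311 × 0.000247105 ≈ 7.68 × 10^-5 acre.

7.68 × 10^-5 acres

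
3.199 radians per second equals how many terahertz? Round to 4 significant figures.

1 radian per second = 1.59155e-13 THz.
Then 3.199 × 1.59155e-13 ≈ 5.091e-13 THz.

5.091e-13 THz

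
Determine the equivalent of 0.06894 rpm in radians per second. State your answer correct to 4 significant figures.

0.007219 radians per second

1 rpm = 0.104720 rad/s.
0.06894 × 0.104720 ≈ 0.007219 rad/s.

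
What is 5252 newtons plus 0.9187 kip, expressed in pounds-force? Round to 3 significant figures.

5252 N = 1180.70 lbf and 0.9187 kip = 918.700 lbf.
1180.70 + 918.700 ≈ 2100 lbf.

2100 lbf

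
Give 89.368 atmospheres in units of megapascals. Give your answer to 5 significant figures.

1 atmosphere = 0.101325 MPa.
89.368 × 0.101325 ≈ 9.0552 MPa.

9.0552 megapascals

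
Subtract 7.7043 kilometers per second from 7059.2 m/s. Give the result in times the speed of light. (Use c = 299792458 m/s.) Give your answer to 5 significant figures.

7059.2 m/s = 2.35470e-5 c and 7.7043 km/s = 2.56988e-5 c.
2.35470e-5 − 2.56988e-5 ≈ -2.1518e-6 c.

-2.1518e-6 times the speed of light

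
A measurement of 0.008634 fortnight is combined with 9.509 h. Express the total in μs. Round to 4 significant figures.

0.008634 fortnight = 1.04437 × 10^10 μs and 9.509 h = 3.42324 × 10^10 μs.
1.04437 × 10^10 + 3.42324 × 10^10 ≈ 4.468 × 10^10 μs.

4.468 × 10^10 μs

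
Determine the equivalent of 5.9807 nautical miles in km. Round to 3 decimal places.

11.076 km

1 nautical mile = 1.85200 km.
Thus 5.9807 × 1.85200 ≈ 11.076 km.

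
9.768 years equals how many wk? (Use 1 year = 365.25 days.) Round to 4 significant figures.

1 year = 52.1786 wk.
9.768 × 52.1786 ≈ 509.7 wk.

509.7 wk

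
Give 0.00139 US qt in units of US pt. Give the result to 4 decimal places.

0.0028 US pints

1 US quart = 2.00000 US pints.
So 0.00139 × 2.00000 ≈ 0.0028 US pt.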